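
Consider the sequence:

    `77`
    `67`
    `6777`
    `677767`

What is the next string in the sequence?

Each term (from the third on) is the previous term followed by the one before it: term 3 = 67·77 = 6777.
The next term joins 677767 and 6777.

6777676777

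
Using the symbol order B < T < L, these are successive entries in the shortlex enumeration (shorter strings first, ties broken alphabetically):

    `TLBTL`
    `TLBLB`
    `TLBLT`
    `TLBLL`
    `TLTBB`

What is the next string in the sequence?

TLTBT

Find the rightmost character of TLTBB below L, bump it to the next letter, and reset everything to its right to B.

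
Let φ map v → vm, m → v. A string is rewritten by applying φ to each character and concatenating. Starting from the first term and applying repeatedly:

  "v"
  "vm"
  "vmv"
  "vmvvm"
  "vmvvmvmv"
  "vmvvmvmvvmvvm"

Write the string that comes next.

Rewriting the 13 symbols of vmvvmvmvvmvvm one by one yields vm v vm vm v vm v vm vm v vm vm v; concatenated:

vmvvmvmvvmvvmvmvvmvmv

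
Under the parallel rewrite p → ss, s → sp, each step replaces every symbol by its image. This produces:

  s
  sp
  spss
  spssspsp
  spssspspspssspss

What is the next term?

spssspspspssspssspssspspspssspsp

Applying the rule to each of the 16 symbols of spssspspspssspss gives the pieces sp ss sp sp sp ss sp ss sp ss sp sp sp ss sp sp, which concatenate to the answer.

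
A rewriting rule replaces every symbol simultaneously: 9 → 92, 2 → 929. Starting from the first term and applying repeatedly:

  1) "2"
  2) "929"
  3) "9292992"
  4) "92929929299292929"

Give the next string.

Replace each of the 17 characters of 92929929299292929 in place — 92 929 92 929 92 92 929 92 929 92 92 929 92 929 92 929 92 — and concatenate.

92929929299292929929299292929929299292992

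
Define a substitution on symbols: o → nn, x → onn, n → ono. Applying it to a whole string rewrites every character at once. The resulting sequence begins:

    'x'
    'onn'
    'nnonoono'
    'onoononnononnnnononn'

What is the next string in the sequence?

Replace each of the 20 characters of onoononnononnnnononn in place — nn ono nn nn ono nn ono ono nn ono nn ono ono ono ono nn ono nn ono ono — and concatenate.

nnononnnnononnonoononnononnonoonoonoononnononnonoono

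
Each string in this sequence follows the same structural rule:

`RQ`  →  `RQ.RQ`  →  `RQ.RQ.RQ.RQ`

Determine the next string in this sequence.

Every step duplicates the string with '.' between the halves.
One more doubling of RQ.RQ.RQ.RQ gives the answer.

RQ.RQ.RQ.RQ.RQ.RQ.RQ.RQ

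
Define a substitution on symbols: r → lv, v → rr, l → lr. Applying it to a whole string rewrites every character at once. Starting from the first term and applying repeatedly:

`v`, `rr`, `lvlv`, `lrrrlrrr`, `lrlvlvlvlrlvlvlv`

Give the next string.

lrlvlrrrlrrrlrrrlrlvlrrrlrrrlrrr

φ(lrlvlvlvlrlvlvlv) expands symbol-by-symbol to lr lv lr rr lr rr lr rr lr lv lr rr lr rr lr rr; joining the 16 pieces gives the next term.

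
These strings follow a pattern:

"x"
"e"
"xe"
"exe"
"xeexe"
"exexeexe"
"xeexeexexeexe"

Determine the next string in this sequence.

exexeexexeexeexexeexe

From term 3 onward, concatenate the second-to-last term with the last: x·e = xe, e·xe = exe, …
The next term joins exexeexe and xeexeexexeexe.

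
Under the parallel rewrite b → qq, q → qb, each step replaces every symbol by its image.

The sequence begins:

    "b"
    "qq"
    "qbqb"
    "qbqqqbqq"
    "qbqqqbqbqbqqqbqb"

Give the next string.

Applying the rule to each of the 16 symbols of qbqqqbqbqbqqqbqb gives the pieces qb qq qb qb qb qq qb qq qb qq qb qb qb qq qb qq, which concatenate to the answer.

qbqqqbqbqbqqqbqqqbqqqbqbqbqqqbqq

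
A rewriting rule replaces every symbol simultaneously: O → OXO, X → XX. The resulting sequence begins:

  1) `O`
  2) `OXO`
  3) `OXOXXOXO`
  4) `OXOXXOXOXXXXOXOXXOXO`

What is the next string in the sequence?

Replace each of the 20 characters of OXOXXOXOXXXXOXOXXOXO in place — OXO XX OXO XX XX OXO XX OXO XX XX XX XX OXO XX OXO XX XX OXO XX OXO — and concatenate.

OXOXXOXOXXXXOXOXXOXOXXXXXXXXOXOXXOXOXXXXOXOXXOXO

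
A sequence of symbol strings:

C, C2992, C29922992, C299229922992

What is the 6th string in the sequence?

C29922992299229922992

The strings grow by a fixed suffix 2992 each time.
From C299229922992, 2 further steps: C299229922992 → C2992299229922992 → (answer).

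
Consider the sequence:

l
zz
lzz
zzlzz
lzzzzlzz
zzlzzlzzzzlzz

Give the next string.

lzzzzlzzzzlzzlzzzzlzz

This is a Fibonacci-style word recurrence s(k) = s(k−2)·s(k−1): e.g. l·zz = lzz.
The next term joins lzzzzlzz and zzlzzlzzzzlzz.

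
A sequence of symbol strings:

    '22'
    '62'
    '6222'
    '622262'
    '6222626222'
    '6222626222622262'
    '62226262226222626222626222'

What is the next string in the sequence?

622262622262226262226262226222626222622262

This is a Fibonacci-style word recurrence s(k) = s(k−1)·s(k−2): e.g. 62·22 = 6222.
Continuing: 62226262226222626222626222 · 6222626222622262 gives term 8.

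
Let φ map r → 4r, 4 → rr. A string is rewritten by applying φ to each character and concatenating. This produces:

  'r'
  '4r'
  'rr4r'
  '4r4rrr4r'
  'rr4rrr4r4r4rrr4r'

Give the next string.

Applying the rule to each of the 16 symbols of rr4rrr4r4r4rrr4r gives the pieces 4r 4r rr 4r 4r 4r rr 4r rr 4r rr 4r 4r 4r rr 4r, which concatenate to the answer.

4r4rrr4r4r4rrr4rrr4rrr4r4r4rrr4r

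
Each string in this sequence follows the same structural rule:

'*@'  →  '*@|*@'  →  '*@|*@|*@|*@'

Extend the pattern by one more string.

Each string is two copies of the previous one joined by '|'.
So the next term is two copies of *@|*@|*@|*@ with '|' between the halves.

*@|*@|*@|*@|*@|*@|*@|*@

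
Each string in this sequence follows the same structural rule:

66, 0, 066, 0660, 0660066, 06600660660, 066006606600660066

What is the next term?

06600660660066006606600660660

This is a Fibonacci-style word recurrence s(k) = s(k−1)·s(k−2): e.g. 0·66 = 066.
Continuing: 066006606600660066 · 06600660660 gives term 8.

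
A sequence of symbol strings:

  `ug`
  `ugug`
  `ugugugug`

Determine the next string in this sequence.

Every step duplicates the string.
Doubling ugugugug:

ugugugugugugugug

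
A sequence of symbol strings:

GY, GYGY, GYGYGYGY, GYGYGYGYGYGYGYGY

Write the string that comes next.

GYGYGYGYGYGYGYGYGYGYGYGYGYGYGYGY

s(k+1) = s(k)·s(k) — each term doubles the last.
So the next term is two copies of GYGYGYGYGYGYGYGY.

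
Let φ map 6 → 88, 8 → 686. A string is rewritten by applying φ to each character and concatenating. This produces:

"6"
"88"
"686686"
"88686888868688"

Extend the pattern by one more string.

Replace each of the 14 characters of 88686888868688 in place — 686 686 88 686 88 686 686 686 686 88 686 88 686 686 — and concatenate.

68668688686886866866866868868688686686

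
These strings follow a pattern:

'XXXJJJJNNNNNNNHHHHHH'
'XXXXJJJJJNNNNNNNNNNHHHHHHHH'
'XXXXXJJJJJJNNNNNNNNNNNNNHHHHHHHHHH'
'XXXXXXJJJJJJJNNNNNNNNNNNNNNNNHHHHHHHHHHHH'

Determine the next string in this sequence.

Reading off run lengths: X runs 3, 4, 5, 6; J runs 4, 5, 6, 7; N runs 7, 10, 13, 16; H runs 6, 8, 10, 12 — each is linear in n, where the shown terms are n = 2, 3, 4, 5.
For the next term, n = 6, so the run lengths are 7, 8, 19, 14.

XXXXXXXJJJJJJJJNNNNNNNNNNNNNNNNNNNHHHHHHHHHHHHHH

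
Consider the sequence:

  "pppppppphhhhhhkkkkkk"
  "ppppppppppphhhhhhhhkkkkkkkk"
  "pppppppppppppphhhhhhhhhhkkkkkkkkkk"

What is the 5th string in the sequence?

The n-th term is 3n+2 p's then 2n+2 h's then 2n+2 k's, where the shown terms are n = 2, 3, 4.
For term 5, n = 6, so the run lengths are 20, 14, 14.

pppppppppppppppppppphhhhhhhhhhhhhhkkkkkkkkkkkkkk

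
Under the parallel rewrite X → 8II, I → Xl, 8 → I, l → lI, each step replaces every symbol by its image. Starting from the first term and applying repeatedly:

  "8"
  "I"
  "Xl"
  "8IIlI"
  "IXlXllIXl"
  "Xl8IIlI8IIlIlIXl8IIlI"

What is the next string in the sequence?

Applying the rule to each of the 21 symbols of Xl8IIlI8IIlIlIXl8IIlI gives the pieces 8II lI I Xl Xl lI Xl I Xl Xl lI Xl lI Xl 8II lI I Xl Xl lI Xl, which concatenate to the answer.

8IIlIIXlXllIXlIXlXllIXllIXl8IIlIIXlXllIXl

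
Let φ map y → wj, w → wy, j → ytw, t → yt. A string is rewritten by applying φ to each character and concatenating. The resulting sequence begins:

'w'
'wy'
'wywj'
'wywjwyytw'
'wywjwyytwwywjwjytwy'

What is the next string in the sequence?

Applying the rule to each of the 19 symbols of wywjwyytwwywjwjytwy gives the pieces wy wj wy ytw wy wj wj yt wy wy wj wy ytw wy ytw wj yt wy wj, which concatenate to the answer.

wywjwyytwwywjwjytwywywjwyytwwyytwwjytwywj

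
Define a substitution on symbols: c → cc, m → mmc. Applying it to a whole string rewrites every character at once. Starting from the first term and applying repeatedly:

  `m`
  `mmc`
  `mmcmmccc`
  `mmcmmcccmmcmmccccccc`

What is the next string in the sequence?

Applying the rule to each of the 20 symbols of mmcmmcccmmcmmccccccc gives the pieces mmc mmc cc mmc mmc cc cc cc mmc mmc cc mmc mmc cc cc cc cc cc cc cc, which concatenate to the answer.

mmcmmcccmmcmmcccccccmmcmmcccmmcmmccccccccccccccc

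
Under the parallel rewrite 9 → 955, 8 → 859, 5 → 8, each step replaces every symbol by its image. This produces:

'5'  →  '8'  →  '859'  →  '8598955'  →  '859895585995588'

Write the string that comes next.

Rewriting the 15 symbols of 859895585995588 one by one yields 859 8 955 859 955 8 8 859 8 955 955 8 8 859 859; concatenated:

859895585995588859895595588859859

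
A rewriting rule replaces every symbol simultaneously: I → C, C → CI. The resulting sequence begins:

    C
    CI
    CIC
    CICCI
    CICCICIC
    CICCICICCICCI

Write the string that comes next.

Rewriting the 13 symbols of CICCICICCICCI one by one yields CI C CI CI C CI C CI CI C CI CI C; concatenated:

CICCICICCICCICICCICIC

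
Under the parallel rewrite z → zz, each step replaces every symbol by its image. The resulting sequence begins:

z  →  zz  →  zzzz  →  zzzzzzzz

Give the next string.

Apply φ to zzzzzzzz symbol by symbol: z→zz, z→zz, z→zz, z→zz, z→zz, z→zz, z→zz, z→zz; joined: zz zz zz zz zz zz zz zz.

zzzzzzzzzzzzzzzz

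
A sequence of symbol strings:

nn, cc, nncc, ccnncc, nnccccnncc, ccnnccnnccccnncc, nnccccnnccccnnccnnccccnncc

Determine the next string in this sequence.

ccnnccnnccccnnccnnccccnnccccnnccnnccccnncc

This is a Fibonacci-style word recurrence s(k) = s(k−2)·s(k−1): e.g. nn·cc = nncc.
Continuing: ccnnccnnccccnncc · nnccccnnccccnnccnnccccnncc gives term 8.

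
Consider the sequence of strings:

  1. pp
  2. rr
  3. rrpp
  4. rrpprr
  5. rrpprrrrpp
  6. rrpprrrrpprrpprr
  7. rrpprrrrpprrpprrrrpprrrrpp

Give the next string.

rrpprrrrpprrpprrrrpprrrrpprrpprrrrpprrpprr

Each term (from the third on) is the previous term followed by the one before it: term 3 = rr·pp = rrpp.
The next term joins rrpprrrrpprrpprrrrpprrrrpp and rrpprrrrpprrpprr.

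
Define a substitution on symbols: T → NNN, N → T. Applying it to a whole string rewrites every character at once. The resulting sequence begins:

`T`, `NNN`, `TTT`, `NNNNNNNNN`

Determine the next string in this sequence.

Rewriting each symbol of NNNNNNNNN: N→T, N→T, N→T, N→T, N→T, N→T, N→T, N→T, N→T, which concatenates to T T T T T T T T T.

TTTTTTTTT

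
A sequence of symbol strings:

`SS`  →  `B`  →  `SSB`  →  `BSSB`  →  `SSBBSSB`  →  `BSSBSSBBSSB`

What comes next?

This is a Fibonacci-style word recurrence s(k) = s(k−2)·s(k−1): e.g. SS·B = SSB.
So term 7 is SSBBSSB·BSSBSSBBSSB.

SSBBSSBBSSBSSBBSSB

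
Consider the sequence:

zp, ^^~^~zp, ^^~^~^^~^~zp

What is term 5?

The strings grow by a fixed prefix ^^~^~ each time.
From ^^~^~^^~^~zp, 2 further steps: ^^~^~^^~^~zp → ^^~^~^^~^~^^~^~zp → (answer).

^^~^~^^~^~^^~^~^^~^~zp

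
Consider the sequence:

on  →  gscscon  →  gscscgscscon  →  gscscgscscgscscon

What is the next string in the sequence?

Every step adds gscsc at the front: s(k+1) = gscsc·s(k).
Applying this once more to gscscgscscgscscon:

gscscgscscgscscgscscon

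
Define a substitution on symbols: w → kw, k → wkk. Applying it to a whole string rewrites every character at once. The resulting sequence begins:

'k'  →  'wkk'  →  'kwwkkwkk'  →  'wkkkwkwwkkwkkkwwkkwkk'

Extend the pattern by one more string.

φ(wkkkwkwwkkwkkkwwkkwkk) expands symbol-by-symbol to kw wkk wkk wkk kw wkk kw kw wkk wkk kw wkk wkk wkk kw kw wkk wkk kw wkk wkk; joining the 21 pieces gives the next term.

kwwkkwkkwkkkwwkkkwkwwkkwkkkwwkkwkkwkkkwkwwkkwkkkwwkkwkk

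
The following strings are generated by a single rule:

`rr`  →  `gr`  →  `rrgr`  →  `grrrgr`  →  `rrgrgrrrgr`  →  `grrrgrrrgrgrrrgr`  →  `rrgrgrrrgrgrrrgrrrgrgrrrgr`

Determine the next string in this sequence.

grrrgrrrgrgrrrgrrrgrgrrrgrgrrrgrrrgrgrrrgr

From term 3 onward, concatenate the second-to-last term with the last: rr·gr = rrgr, gr·rrgr = grrrgr, …
So term 8 is grrrgrrrgrgrrrgr·rrgrgrrrgrgrrrgrrrgrgrrrgr.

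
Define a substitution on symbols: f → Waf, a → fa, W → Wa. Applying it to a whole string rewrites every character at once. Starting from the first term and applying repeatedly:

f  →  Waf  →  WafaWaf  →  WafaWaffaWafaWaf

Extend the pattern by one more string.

WafaWaffaWafaWafWaffaWafaWaffaWafaWaf

Applying the rule to each of the 16 symbols of WafaWaffaWafaWaf gives the pieces Wa fa Waf fa Wa fa Waf Waf fa Wa fa Waf fa Wa fa Waf, which concatenate to the answer.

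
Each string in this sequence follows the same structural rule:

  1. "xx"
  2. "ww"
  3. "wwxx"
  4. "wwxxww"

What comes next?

From term 3 onward, concatenate the last term with the second-to-last: ww·xx = wwxx, wwxx·ww = wwxxww, …
The next term joins wwxxww and wwxx.

wwxxwwwwxx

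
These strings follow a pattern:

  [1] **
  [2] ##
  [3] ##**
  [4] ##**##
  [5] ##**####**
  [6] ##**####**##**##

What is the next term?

##**####**##**####**####**

Each term (from the third on) is the previous term followed by the one before it: term 3 = ##·** = ##**.
Continuing: ##**####**##**## · ##**####** gives term 7.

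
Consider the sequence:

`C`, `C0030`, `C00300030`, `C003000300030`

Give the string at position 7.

C003000300030003000300030

The strings grow by a fixed suffix 0030 each time.
From C003000300030, 3 further steps: C003000300030 → C0030003000300030 → C00300030003000300030 → (answer).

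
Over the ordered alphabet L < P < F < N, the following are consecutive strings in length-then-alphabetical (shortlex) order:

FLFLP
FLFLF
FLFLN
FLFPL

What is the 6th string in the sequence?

FLFPF

Advancing 2 positions from FLFPL through FLFPL → FLFPP reaches term 6.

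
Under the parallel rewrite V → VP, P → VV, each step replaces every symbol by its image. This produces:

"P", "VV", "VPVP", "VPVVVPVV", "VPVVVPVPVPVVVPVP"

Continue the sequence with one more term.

Rewriting the 16 symbols of VPVVVPVPVPVVVPVP one by one yields VP VV VP VP VP VV VP VV VP VV VP VP VP VV VP VV; concatenated:

VPVVVPVPVPVVVPVVVPVVVPVPVPVVVPVV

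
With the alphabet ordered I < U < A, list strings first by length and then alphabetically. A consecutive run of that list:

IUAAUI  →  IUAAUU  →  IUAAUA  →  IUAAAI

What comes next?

The successor of IUAAAI increments the rightmost position that isn't already A and resets every position after it to I.

IUAAAU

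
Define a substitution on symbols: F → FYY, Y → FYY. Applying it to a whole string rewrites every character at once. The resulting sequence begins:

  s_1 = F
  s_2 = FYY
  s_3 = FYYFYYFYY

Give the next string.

FYYFYYFYYFYYFYYFYYFYYFYYFYY

Apply φ to FYYFYYFYY symbol by symbol: F→FYY, Y→FYY, Y→FYY, F→FYY, Y→FYY, Y→FYY, F→FYY, Y→FYY, Y→FYY; joined: FYY FYY FYY FYY FYY FYY FYY FYY FYY.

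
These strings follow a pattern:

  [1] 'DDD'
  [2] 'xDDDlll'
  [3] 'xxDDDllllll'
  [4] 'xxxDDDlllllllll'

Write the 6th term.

Every step adds x to the front and lll to the end of the previous string.
From xxxDDDlllllllll, 2 further steps: xxxDDDlllllllll → xxxxDDDllllllllllll → (answer).

xxxxxDDDlllllllllllllll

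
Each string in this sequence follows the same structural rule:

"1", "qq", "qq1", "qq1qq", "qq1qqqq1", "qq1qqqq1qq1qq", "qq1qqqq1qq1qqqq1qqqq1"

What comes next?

From term 3 onward, concatenate the last term with the second-to-last: qq·1 = qq1, qq1·qq = qq1qq, …
The next term joins qq1qqqq1qq1qqqq1qqqq1 and qq1qqqq1qq1qq.

qq1qqqq1qq1qqqq1qqqq1qq1qqqq1qq1qq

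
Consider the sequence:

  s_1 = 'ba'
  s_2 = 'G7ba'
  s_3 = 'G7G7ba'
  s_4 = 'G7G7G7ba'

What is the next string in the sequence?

Each term is the previous one with G7 prepended.
One more step from G7G7G7ba gives the answer.

G7G7G7G7ba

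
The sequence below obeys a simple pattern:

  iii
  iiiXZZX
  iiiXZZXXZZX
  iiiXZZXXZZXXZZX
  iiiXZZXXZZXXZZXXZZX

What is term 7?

iiiXZZXXZZXXZZXXZZXXZZXXZZX

Every step adds XZZX to the end: s(k+1) = s(k)·XZZX.
From iiiXZZXXZZXXZZXXZZX, 2 further steps: iiiXZZXXZZXXZZXXZZX → iiiXZZXXZZXXZZXXZZXXZZX → (answer).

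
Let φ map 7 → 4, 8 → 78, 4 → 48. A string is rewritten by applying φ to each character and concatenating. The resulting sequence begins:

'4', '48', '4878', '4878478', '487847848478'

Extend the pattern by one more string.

Rewriting each symbol of 487847848478: 4→48, 8→78, 7→4, 8→78, 4→48, 7→4, 8→78, 4→48, 8→78, 4→48, 7→4, 8→78, which concatenates to 48 78 4 78 48 4 78 48 78 48 4 78.

487847848478487848478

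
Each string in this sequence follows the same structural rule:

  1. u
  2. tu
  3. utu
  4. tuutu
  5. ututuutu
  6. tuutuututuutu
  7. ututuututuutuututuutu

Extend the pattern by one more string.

tuutuututuutuututuututuutuututuutu

Each term (from the third on) is the two preceding terms concatenated in order: term 3 = u·tu = utu.
Continuing: tuutuututuutu · ututuututuutuututuutu gives term 8.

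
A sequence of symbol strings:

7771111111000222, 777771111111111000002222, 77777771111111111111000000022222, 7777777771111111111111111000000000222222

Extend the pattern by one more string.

777777777771111111111111111111000000000002222222

Reading off run lengths: 7 runs 3, 5, 7, 9; 1 runs 7, 10, 13, 16; 0 runs 3, 5, 7, 9; 2 runs 3, 4, 5, 6 — each is linear in n, where the shown terms are n = 2, 3, 4, 5.
For the next term, n = 6, so the run lengths are 11, 19, 11, 7.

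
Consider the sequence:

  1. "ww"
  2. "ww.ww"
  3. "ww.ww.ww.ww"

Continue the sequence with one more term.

s(k+1) = s(k)·.·s(k) — each term doubles the last with '.' between the halves.
One more doubling of ww.ww.ww.ww gives the answer.

ww.ww.ww.ww.ww.ww.ww.ww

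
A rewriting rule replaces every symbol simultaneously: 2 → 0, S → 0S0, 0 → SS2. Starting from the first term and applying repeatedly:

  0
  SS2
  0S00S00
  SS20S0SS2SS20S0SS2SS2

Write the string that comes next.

Rewriting the 21 symbols of SS20S0SS2SS20S0SS2SS2 one by one yields 0S0 0S0 0 SS2 0S0 SS2 0S0 0S0 0 0S0 0S0 0 SS2 0S0 SS2 0S0 0S0 0 0S0 0S0 0; concatenated:

0S00S00SS20S0SS20S00S000S00S00SS20S0SS20S00S000S00S00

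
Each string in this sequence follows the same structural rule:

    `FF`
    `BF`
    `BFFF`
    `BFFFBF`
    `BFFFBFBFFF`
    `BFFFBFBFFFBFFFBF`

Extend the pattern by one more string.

BFFFBFBFFFBFFFBFBFFFBFBFFF

This is a Fibonacci-style word recurrence s(k) = s(k−1)·s(k−2): e.g. BF·FF = BFFF.
The next term joins BFFFBFBFFFBFFFBF and BFFFBFBFFF.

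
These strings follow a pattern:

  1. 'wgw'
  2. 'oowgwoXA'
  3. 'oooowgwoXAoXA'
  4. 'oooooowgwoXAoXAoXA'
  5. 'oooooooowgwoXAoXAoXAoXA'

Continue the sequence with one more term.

Each term wraps the previous one in oo on the left and oXA on the right.
Applying this once more to oooooooowgwoXAoXAoXAoXA:

oooooooooowgwoXAoXAoXAoXAoXA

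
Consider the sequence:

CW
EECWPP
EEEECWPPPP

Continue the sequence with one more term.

Each term wraps the previous one in EE on the left and PP on the right.
Applying this once more to EEEECWPPPP:

EEEEEECWPPPPPP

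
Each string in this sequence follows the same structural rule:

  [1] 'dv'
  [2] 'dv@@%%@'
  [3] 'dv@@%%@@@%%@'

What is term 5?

dv@@%%@@@%%@@@%%@@@%%@

The strings grow by a fixed suffix @@%%@ each time.
From dv@@%%@@@%%@, 2 further steps: dv@@%%@@@%%@ → dv@@%%@@@%%@@@%%@ → (answer).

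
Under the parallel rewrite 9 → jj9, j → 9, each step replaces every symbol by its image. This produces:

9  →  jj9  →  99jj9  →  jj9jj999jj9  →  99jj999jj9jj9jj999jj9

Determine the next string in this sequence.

Applying the rule to each of the 21 symbols of 99jj999jj9jj9jj999jj9 gives the pieces jj9 jj9 9 9 jj9 jj9 jj9 9 9 jj9 9 9 jj9 9 9 jj9 jj9 jj9 9 9 jj9, which concatenate to the answer.

jj9jj999jj9jj9jj999jj999jj999jj9jj9jj999jj9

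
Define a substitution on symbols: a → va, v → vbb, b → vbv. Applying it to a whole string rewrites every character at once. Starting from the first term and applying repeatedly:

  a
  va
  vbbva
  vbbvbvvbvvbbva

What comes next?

Rewriting the 14 symbols of vbbvbvvbvvbbva one by one yields vbb vbv vbv vbb vbv vbb vbb vbv vbb vbb vbv vbv vbb va; concatenated:

vbbvbvvbvvbbvbvvbbvbbvbvvbbvbbvbvvbvvbbva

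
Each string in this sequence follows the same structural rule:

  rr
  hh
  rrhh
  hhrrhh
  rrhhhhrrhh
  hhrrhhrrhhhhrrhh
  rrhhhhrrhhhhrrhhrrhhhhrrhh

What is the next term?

This is a Fibonacci-style word recurrence s(k) = s(k−2)·s(k−1): e.g. rr·hh = rrhh.
So term 8 is hhrrhhrrhhhhrrhh·rrhhhhrrhhhhrrhhrrhhhhrrhh.

hhrrhhrrhhhhrrhhrrhhhhrrhhhhrrhhrrhhhhrrhh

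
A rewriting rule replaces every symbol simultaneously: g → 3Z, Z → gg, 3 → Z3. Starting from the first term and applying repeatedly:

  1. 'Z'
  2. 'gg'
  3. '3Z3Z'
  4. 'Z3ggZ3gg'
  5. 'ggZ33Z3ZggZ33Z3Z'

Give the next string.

3Z3ZggZ3Z3ggZ3gg3Z3ZggZ3Z3ggZ3gg

Applying the rule to each of the 16 symbols of ggZ33Z3ZggZ33Z3Z gives the pieces 3Z 3Z gg Z3 Z3 gg Z3 gg 3Z 3Z gg Z3 Z3 gg Z3 gg, which concatenate to the answer.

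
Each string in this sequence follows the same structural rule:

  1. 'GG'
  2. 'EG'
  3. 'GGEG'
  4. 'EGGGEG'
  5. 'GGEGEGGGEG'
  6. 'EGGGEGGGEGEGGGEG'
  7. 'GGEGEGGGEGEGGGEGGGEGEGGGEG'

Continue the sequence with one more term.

EGGGEGGGEGEGGGEGGGEGEGGGEGEGGGEGGGEGEGGGEG

From term 3 onward, concatenate the second-to-last term with the last: GG·EG = GGEG, EG·GGEG = EGGGEG, …
So term 8 is EGGGEGGGEGEGGGEG·GGEGEGGGEGEGGGEGGGEGEGGGEG.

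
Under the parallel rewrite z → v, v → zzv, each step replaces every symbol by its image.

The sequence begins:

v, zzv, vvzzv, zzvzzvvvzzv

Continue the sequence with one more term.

Rewriting each symbol of zzvzzvvvzzv: z→v, z→v, v→zzv, z→v, z→v, v→zzv, v→zzv, v→zzv, z→v, z→v, v→zzv, which concatenates to v v zzv v v zzv zzv zzv v v zzv.

vvzzvvvzzvzzvzzvvvzzv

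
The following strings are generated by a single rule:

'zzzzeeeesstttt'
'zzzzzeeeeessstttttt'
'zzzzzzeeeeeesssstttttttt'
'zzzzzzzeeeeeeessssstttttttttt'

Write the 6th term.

zzzzzzzzzeeeeeeeeessssssstttttttttttttt

Each string has the form z^{n+2} e^{n+2} s^{n} t^{2n}, where the shown terms are n = 2, 3, 4, 5.
Setting n = 7 gives 9, 9, 7, 14 characters in each block.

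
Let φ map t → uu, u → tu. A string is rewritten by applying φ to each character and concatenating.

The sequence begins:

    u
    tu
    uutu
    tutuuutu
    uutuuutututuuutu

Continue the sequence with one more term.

φ(uutuuutututuuutu) expands symbol-by-symbol to tu tu uu tu tu tu uu tu uu tu uu tu tu tu uu tu; joining the 16 pieces gives the next term.

tutuuutututuuutuuutuuutututuuutu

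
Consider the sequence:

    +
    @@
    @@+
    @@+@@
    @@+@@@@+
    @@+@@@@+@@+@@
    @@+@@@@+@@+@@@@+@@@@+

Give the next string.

This is a Fibonacci-style word recurrence s(k) = s(k−1)·s(k−2): e.g. @@·+ = @@+.
So term 8 is @@+@@@@+@@+@@@@+@@@@+·@@+@@@@+@@+@@.

@@+@@@@+@@+@@@@+@@@@+@@+@@@@+@@+@@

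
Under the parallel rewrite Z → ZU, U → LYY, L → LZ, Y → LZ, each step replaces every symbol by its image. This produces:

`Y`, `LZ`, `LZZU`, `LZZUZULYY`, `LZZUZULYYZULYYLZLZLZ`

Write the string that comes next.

LZZUZULYYZULYYLZLZLZZULYYLZLZLZLZZULZZULZZU

Applying the rule to each of the 20 symbols of LZZUZULYYZULYYLZLZLZ gives the pieces LZ ZU ZU LYY ZU LYY LZ LZ LZ ZU LYY LZ LZ LZ LZ ZU LZ ZU LZ ZU, which concatenate to the answer.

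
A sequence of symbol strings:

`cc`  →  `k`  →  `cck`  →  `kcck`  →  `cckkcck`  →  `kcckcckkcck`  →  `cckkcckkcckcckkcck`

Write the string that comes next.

Each term (from the third on) is the two preceding terms concatenated in order: term 3 = cc·k = cck.
The next term joins kcckcckkcck and cckkcckkcckcckkcck.

kcckcckkcckcckkcckkcckcckkcck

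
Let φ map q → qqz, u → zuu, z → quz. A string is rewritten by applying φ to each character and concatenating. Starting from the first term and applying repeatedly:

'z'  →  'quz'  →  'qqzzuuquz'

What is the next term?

qqzqqzquzquzzuuzuuqqzzuuquz

Apply φ to qqzzuuquz symbol by symbol: q→qqz, q→qqz, z→quz, z→quz, u→zuu, u→zuu, q→qqz, u→zuu, z→quz; joined: qqz qqz quz quz zuu zuu qqz zuu quz.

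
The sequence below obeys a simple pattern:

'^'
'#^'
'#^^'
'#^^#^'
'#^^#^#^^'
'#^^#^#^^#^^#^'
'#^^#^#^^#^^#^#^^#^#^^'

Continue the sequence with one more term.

This is a Fibonacci-style word recurrence s(k) = s(k−1)·s(k−2): e.g. #^·^ = #^^.
The next term joins #^^#^#^^#^^#^#^^#^#^^ and #^^#^#^^#^^#^.

#^^#^#^^#^^#^#^^#^#^^#^^#^#^^#^^#^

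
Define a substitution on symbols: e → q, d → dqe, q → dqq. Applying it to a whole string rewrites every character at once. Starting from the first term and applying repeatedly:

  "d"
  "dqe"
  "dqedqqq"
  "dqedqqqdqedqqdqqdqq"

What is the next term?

dqedqqqdqedqqdqqdqqdqedqqqdqedqqdqqdqedqqdqqdqedqqdqq

Applying the rule to each of the 19 symbols of dqedqqqdqedqqdqqdqq gives the pieces dqe dqq q dqe dqq dqq dqq dqe dqq q dqe dqq dqq dqe dqq dqq dqe dqq dqq, which concatenate to the answer.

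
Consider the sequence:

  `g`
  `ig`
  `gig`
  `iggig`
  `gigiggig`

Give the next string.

Each term (from the third on) is the two preceding terms concatenated in order: term 3 = g·ig = gig.
Continuing: iggig · gigiggig gives term 6.

iggiggigiggig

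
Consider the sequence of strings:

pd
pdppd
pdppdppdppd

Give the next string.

pdppdppdppdppdppdppdppd

Each string is two copies of the previous one joined by 'p'.
One more doubling of pdppdppdppd gives the answer.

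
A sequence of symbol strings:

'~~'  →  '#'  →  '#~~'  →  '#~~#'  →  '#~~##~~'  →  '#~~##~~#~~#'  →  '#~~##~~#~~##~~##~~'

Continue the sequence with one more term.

This is a Fibonacci-style word recurrence s(k) = s(k−1)·s(k−2): e.g. #·~~ = #~~.
Continuing: #~~##~~#~~##~~##~~ · #~~##~~#~~# gives term 8.

#~~##~~#~~##~~##~~#~~##~~#~~#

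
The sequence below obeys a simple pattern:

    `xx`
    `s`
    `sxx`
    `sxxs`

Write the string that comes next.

This is a Fibonacci-style word recurrence s(k) = s(k−1)·s(k−2): e.g. s·xx = sxx.
So term 5 is sxxs·sxx.

sxxssxx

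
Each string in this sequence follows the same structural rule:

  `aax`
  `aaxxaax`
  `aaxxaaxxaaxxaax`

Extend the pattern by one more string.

Every step duplicates the string with 'x' between the halves.
Doubling aaxxaaxxaaxxaax with 'x' between the halves:

aaxxaaxxaaxxaaxxaaxxaaxxaaxxaax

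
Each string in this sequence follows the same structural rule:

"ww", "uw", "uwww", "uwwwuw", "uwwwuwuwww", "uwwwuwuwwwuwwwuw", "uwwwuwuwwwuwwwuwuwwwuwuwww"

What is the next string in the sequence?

From term 3 onward, concatenate the last term with the second-to-last: uw·ww = uwww, uwww·uw = uwwwuw, …
So term 8 is uwwwuwuwwwuwwwuwuwwwuwuwww·uwwwuwuwwwuwwwuw.

uwwwuwuwwwuwwwuwuwwwuwuwwwuwwwuwuwwwuwwwuw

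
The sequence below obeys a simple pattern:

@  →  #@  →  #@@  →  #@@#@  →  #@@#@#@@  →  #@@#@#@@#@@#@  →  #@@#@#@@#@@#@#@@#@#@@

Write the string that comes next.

#@@#@#@@#@@#@#@@#@#@@#@@#@#@@#@@#@

Each term (from the third on) is the previous term followed by the one before it: term 3 = #@·@ = #@@.
The next term joins #@@#@#@@#@@#@#@@#@#@@ and #@@#@#@@#@@#@.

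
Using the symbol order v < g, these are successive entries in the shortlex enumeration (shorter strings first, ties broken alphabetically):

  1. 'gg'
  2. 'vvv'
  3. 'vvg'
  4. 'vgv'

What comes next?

vgg

Treat vgv as a base-2 numeral over the given alphabet and add one, carrying through any trailing g's.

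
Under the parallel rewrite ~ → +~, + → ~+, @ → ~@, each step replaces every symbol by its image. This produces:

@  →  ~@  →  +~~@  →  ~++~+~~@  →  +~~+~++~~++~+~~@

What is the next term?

Replace each of the 16 characters of +~~+~++~~++~+~~@ in place — ~+ +~ +~ ~+ +~ ~+ ~+ +~ +~ ~+ ~+ +~ ~+ +~ +~ ~@ — and concatenate.

~++~+~~++~~+~++~+~~+~++~~++~+~~@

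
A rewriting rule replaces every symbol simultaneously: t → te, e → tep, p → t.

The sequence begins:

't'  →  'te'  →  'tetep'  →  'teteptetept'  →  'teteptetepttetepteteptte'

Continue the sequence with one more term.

tetepteteptteteptetepttetetepteteptteteptetepttetetep

φ(teteptetepttetepteteptte) expands symbol-by-symbol to te tep te tep t te tep te tep t te te tep te tep t te tep te tep t te te tep; joining the 24 pieces gives the next term.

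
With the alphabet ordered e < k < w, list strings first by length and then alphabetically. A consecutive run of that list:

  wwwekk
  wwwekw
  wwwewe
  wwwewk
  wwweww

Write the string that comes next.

wwwkee

Find the rightmost character of wwweww below w, bump it to the next letter, and reset everything to its right to e.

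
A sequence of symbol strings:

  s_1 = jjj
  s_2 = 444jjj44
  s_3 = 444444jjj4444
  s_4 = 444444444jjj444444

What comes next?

Each term wraps the previous one in 444 on the left and 44 on the right.
Applying this once more to 444444444jjj444444:

444444444444jjj44444444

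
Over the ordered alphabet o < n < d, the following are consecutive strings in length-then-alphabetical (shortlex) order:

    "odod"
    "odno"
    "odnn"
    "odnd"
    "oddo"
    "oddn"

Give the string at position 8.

Stepping forward 2 times from oddn: oddn → oddd, then the target.

nooo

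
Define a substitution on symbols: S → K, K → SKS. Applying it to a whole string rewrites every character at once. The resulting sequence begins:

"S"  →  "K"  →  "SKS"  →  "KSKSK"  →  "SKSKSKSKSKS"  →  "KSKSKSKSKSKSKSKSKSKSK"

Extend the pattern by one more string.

SKSKSKSKSKSKSKSKSKSKSKSKSKSKSKSKSKSKSKSKSKS

φ(KSKSKSKSKSKSKSKSKSKSK) expands symbol-by-symbol to SKS K SKS K SKS K SKS K SKS K SKS K SKS K SKS K SKS K SKS K SKS; joining the 21 pieces gives the next term.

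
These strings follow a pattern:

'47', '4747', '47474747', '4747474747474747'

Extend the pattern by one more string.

Every step duplicates the string.
One more doubling of 4747474747474747 gives the answer.

47474747474747474747474747474747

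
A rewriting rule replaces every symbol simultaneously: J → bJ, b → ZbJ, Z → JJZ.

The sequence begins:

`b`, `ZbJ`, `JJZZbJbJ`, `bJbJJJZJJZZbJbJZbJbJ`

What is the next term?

Applying the rule to each of the 20 symbols of bJbJJJZJJZZbJbJZbJbJ gives the pieces ZbJ bJ ZbJ bJ bJ bJ JJZ bJ bJ JJZ JJZ ZbJ bJ ZbJ bJ JJZ ZbJ bJ ZbJ bJ, which concatenate to the answer.

ZbJbJZbJbJbJbJJJZbJbJJJZJJZZbJbJZbJbJJJZZbJbJZbJbJ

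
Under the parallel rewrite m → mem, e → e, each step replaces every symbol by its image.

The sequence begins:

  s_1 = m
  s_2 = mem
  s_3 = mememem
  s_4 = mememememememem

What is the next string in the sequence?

φ(mememememememem) expands symbol-by-symbol to mem e mem e mem e mem e mem e mem e mem e mem; joining the 15 pieces gives the next term.

mememememememememememememememem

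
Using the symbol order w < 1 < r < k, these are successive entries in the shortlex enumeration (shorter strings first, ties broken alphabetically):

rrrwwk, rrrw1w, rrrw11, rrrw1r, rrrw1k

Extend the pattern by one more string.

rrrwrw

Treat rrrw1k as a base-4 numeral over the given alphabet and add one, carrying through any trailing k's.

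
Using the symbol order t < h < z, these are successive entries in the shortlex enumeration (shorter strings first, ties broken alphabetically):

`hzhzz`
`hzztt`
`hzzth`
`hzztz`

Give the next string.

hzzht

Find the rightmost character of hzztz below z, bump it to the next letter, and reset everything to its right to t.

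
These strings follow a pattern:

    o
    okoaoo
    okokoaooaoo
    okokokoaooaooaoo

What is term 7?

Each term wraps the previous one in ok on the left and aoo on the right.
From okokokoaooaooaoo, 3 further steps: okokokoaooaooaoo → okokokokoaooaooaooaoo → okokokokokoaooaooaooaooaoo → (answer).

okokokokokokoaooaooaooaooaooaoo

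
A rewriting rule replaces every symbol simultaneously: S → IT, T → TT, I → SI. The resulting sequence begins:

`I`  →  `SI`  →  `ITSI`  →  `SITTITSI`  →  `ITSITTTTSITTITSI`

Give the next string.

Replace each of the 16 characters of ITSITTTTSITTITSI in place — SI TT IT SI TT TT TT TT IT SI TT TT SI TT IT SI — and concatenate.

SITTITSITTTTTTTTITSITTTTSITTITSI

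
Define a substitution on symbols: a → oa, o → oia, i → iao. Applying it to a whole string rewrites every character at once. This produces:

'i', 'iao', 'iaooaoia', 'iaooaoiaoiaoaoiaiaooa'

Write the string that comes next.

Replace each of the 21 characters of iaooaoiaoiaoaoiaiaooa in place — iao oa oia oia oa oia iao oa oia iao oa oia oa oia iao oa iao oa oia oia oa — and concatenate.

iaooaoiaoiaoaoiaiaooaoiaiaooaoiaoaoiaiaooaiaooaoiaoiaoa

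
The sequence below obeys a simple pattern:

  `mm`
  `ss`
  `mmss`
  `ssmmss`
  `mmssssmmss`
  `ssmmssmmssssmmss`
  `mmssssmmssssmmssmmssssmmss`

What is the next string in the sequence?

ssmmssmmssssmmssmmssssmmssssmmssmmssssmmss

Each term (from the third on) is the two preceding terms concatenated in order: term 3 = mm·ss = mmss.
So term 8 is ssmmssmmssssmmss·mmssssmmssssmmssmmssssmmss.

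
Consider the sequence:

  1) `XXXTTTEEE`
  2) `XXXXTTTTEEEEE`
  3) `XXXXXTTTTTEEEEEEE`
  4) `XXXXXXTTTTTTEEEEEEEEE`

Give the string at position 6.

Each string has the form X^{n+1} T^{n+1} E^{2n-1}, where the shown terms are n = 2, 3, 4, 5.
Setting n = 7 gives 8, 8, 13 characters in each block.

XXXXXXXXTTTTTTTTEEEEEEEEEEEEE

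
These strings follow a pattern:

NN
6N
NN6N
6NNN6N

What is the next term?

From term 3 onward, concatenate the second-to-last term with the last: NN·6N = NN6N, 6N·NN6N = 6NNN6N, …
The next term joins NN6N and 6NNN6N.

NN6N6NNN6N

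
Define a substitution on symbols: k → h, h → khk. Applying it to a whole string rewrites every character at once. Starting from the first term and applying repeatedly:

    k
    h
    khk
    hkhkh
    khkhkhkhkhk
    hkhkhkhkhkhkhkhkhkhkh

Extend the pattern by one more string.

Rewriting the 21 symbols of hkhkhkhkhkhkhkhkhkhkh one by one yields khk h khk h khk h khk h khk h khk h khk h khk h khk h khk h khk; concatenated:

khkhkhkhkhkhkhkhkhkhkhkhkhkhkhkhkhkhkhkhkhk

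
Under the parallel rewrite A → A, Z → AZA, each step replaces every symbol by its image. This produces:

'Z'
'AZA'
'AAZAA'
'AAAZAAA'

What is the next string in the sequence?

Rewriting each symbol of AAAZAAA: A→A, A→A, A→A, Z→AZA, A→A, A→A, A→A, which concatenates to A A A AZA A A A.

AAAAZAAAA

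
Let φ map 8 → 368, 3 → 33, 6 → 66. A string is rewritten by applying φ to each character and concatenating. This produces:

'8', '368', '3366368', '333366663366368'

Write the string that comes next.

3333333366666666333366663366368

φ(333366663366368) expands symbol-by-symbol to 33 33 33 33 66 66 66 66 33 33 66 66 33 66 368; joining the 15 pieces gives the next term.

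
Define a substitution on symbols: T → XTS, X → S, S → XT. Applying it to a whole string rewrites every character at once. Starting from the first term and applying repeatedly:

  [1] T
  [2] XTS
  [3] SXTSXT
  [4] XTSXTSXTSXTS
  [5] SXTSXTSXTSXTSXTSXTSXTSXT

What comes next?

Applying the rule to each of the 24 symbols of SXTSXTSXTSXTSXTSXTSXTSXT gives the pieces XT S XTS XT S XTS XT S XTS XT S XTS XT S XTS XT S XTS XT S XTS XT S XTS, which concatenate to the answer.

XTSXTSXTSXTSXTSXTSXTSXTSXTSXTSXTSXTSXTSXTSXTSXTS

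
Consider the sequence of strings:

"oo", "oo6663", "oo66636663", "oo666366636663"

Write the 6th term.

oo66636663666366636663

Each term is the previous one with 6663 appended.
From oo666366636663, 2 further steps: oo666366636663 → oo6663666366636663 → (answer).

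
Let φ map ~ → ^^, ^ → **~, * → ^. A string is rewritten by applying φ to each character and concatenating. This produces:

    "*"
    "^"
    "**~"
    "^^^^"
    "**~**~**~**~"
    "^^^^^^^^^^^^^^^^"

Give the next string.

Replace each of the 16 characters of ^^^^^^^^^^^^^^^^ in place — **~ **~ **~ **~ **~ **~ **~ **~ **~ **~ **~ **~ **~ **~ **~ **~ — and concatenate.

**~**~**~**~**~**~**~**~**~**~**~**~**~**~**~**~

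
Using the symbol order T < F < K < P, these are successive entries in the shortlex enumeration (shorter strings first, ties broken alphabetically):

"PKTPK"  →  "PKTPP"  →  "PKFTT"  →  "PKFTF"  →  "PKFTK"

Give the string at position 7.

PKFFT

Stepping forward 2 times from PKFTK: PKFTK → PKFTP, then the target.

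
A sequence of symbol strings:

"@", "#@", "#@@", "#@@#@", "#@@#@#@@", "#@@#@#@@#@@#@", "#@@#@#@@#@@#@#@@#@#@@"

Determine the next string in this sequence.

#@@#@#@@#@@#@#@@#@#@@#@@#@#@@#@@#@

Each term (from the third on) is the previous term followed by the one before it: term 3 = #@·@ = #@@.
So term 8 is #@@#@#@@#@@#@#@@#@#@@·#@@#@#@@#@@#@.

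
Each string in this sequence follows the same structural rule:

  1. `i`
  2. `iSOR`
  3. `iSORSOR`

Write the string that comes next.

iSORSORSOR

Each term is the previous one with SOR appended.
One more step from iSORSOR gives the answer.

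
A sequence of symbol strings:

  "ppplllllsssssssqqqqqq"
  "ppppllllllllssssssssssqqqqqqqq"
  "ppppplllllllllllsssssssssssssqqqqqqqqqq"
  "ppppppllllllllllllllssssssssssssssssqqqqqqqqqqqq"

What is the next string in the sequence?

Each string has the form p^{n+1} l^{3n-1} s^{3n+1} q^{2n+2}, where the shown terms are n = 2, 3, 4, 5.
Setting n = 6 gives 7, 17, 19, 14 characters in each block.

ppppppplllllllllllllllllsssssssssssssssssssqqqqqqqqqqqqqq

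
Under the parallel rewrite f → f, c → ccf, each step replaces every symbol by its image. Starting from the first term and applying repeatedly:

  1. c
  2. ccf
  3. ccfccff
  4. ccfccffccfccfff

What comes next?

Rewriting the 15 symbols of ccfccffccfccfff one by one yields ccf ccf f ccf ccf f f ccf ccf f ccf ccf f f f; concatenated:

ccfccffccfccfffccfccffccfccffff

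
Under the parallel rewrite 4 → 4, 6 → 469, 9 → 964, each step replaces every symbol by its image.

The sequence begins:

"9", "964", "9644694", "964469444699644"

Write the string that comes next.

Rewriting the 15 symbols of 964469444699644 one by one yields 964 469 4 4 469 964 4 4 4 469 964 964 469 4 4; concatenated:

9644694446996444446996496446944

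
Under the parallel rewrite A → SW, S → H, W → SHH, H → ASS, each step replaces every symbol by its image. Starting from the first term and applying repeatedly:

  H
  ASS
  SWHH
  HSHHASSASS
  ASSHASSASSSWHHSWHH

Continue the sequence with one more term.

SWHHASSSWHHSWHHHSHHASSASSHSHHASSASS

Replace each of the 18 characters of ASSHASSASSSWHHSWHH in place — SW H H ASS SW H H SW H H H SHH ASS ASS H SHH ASS ASS — and concatenate.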